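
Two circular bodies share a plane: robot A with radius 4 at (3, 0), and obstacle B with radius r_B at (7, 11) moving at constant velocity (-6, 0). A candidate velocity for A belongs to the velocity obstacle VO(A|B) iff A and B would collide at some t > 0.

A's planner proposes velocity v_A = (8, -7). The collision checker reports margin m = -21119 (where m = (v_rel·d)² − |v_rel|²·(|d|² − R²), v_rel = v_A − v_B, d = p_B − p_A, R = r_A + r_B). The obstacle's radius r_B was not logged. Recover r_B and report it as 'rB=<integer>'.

m = -21119
d = (4, 11);  v_rel = (14, -7),  |v_rel|² = 245
v_rel×d = (14)·(11) − (-7)·(4) = 182
since m = R²·245 − 182²:  R² = (33124 + -21119) / 245 = 49
R = √49 = 7  ⇒  r_B = 7 − 4 = 3

rB=3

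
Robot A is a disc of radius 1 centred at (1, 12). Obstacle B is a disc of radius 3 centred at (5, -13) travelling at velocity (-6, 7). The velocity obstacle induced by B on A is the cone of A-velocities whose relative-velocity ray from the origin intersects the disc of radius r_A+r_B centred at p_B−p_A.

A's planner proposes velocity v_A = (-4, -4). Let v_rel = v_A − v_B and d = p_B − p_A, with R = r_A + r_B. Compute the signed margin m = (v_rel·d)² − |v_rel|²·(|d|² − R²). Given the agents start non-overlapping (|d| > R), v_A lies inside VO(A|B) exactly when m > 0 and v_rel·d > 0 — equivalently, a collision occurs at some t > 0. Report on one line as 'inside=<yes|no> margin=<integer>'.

d = (4, -25),  |d|² = 641;  R = 1+3 = 4,  c = 641−4² = 625
v_rel = (2, -11),  |v_rel|² = 125;  v_rel·d = (2)·(4) + (-11)·(-25) = 283
125·t² − 566·t + 625 = 0  ⇒  m = 283² − 125·625 = 1964
m = 1964 > 0,  v_rel·d = 283 > 0  ⇒  inside

inside=yes margin=1964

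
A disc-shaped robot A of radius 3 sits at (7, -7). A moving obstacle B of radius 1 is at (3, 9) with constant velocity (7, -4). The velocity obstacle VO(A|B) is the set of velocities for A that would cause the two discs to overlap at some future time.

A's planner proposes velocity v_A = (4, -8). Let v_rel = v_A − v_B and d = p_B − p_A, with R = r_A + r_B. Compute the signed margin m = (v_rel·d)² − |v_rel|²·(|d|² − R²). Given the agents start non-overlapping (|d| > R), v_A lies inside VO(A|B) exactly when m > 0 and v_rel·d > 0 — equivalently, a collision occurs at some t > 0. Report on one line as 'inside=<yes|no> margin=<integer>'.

d = (-4, 16),  |d|² = 272;  R = 3+1 = 4,  c = 272−4² = 256
v_rel = (-3, -4),  |v_rel|² = 25;  v_rel·d = (-3)·(-4) + (-4)·(16) = -52
25·t² + 104·t + 256 = 0  ⇒  m = (-52)² − 25·256 = -3696
m = -3696 < 0,  v_rel·d = -52 < 0  ⇒  outside

inside=no margin=-3696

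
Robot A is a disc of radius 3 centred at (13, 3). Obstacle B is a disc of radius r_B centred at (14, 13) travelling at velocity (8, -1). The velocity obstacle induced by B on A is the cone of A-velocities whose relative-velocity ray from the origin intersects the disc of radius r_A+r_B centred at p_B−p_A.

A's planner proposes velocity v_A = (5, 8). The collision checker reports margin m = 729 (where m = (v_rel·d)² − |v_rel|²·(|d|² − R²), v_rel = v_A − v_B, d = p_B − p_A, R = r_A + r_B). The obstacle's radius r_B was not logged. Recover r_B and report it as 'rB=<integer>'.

m = 729
d = (1, 10);  v_rel = (-3, 9),  |v_rel|² = 90
v_rel×d = (-3)·(10) − (9)·(1) = -39
since m = R²·90 − (-39)²:  R² = (1521 + 729) / 90 = 25
R = √25 = 5  ⇒  r_B = 5 − 3 = 2

rB=2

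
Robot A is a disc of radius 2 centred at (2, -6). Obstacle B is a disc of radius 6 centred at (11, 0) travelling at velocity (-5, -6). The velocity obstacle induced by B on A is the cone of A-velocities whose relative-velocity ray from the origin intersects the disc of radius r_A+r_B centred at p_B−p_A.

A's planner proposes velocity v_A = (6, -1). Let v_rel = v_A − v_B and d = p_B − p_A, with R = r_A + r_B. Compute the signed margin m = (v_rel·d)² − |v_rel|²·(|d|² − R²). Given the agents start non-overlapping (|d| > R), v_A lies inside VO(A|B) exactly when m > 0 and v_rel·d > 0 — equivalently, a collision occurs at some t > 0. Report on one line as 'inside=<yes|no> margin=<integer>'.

d = (9, 6),  |d|² = 117;  R = 2+6 = 8,  c = 117−8² = 53
v_rel = (11, 5),  |v_rel|² = 146;  v_rel·d = (11)·(9) + (5)·(6) = 129
146·t² − 258·t + 53 = 0  ⇒  m = 129² − 146·53 = 8903
m = 8903 > 0,  v_rel·d = 129 > 0  ⇒  inside

inside=yes margin=8903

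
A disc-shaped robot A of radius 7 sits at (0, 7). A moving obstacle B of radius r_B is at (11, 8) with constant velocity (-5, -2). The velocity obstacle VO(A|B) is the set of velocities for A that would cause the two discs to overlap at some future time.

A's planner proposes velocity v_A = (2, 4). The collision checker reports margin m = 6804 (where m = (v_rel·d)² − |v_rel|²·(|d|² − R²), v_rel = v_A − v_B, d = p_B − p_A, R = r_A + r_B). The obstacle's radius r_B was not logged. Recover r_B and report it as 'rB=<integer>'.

m = 6804
d = (11, 1);  v_rel = (7, 6),  |v_rel|² = 85
v_rel×d = (7)·(1) − (6)·(11) = -59
since m = R²·85 − (-59)²:  R² = (3481 + 6804) / 85 = 121
R = √121 = 11  ⇒  r_B = 11 − 7 = 4

rB=4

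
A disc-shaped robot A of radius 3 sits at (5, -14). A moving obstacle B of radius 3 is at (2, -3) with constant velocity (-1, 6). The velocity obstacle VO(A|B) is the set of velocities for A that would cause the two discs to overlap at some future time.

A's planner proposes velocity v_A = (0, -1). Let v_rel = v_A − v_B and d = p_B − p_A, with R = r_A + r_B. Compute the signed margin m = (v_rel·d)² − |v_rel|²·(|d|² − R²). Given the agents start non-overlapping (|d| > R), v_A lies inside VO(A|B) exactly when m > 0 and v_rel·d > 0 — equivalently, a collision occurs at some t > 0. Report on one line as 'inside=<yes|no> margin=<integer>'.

d = (-3, 11),  |d|² = 130;  R = 3+3 = 6,  c = 130−6² = 94
v_rel = (1, -7),  |v_rel|² = 50;  v_rel·d = (1)·(-3) + (-7)·(11) = -80
50·t² + 160·t + 94 = 0  ⇒  m = (-80)² − 50·94 = 1700
m = 1700 > 0,  v_rel·d = -80 < 0  ⇒  outside

inside=no margin=1700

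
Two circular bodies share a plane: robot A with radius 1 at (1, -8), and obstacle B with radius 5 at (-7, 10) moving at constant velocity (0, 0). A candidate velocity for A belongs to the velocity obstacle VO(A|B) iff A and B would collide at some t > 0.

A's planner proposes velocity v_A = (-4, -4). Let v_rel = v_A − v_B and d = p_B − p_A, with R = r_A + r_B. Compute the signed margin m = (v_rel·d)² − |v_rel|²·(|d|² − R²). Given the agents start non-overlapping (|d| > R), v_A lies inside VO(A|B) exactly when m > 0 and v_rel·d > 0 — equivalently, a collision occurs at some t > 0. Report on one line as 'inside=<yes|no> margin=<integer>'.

d = (-8, 18),  |d|² = 388;  R = 1+5 = 6,  c = 388−6² = 352
v_rel = (-4, -4),  |v_rel|² = 32;  v_rel·d = (-4)·(-8) + (-4)·(18) = -40
32·t² + 80·t + 352 = 0  ⇒  m = (-40)² − 32·352 = -9664
m = -9664 < 0,  v_rel·d = -40 < 0  ⇒  outside

inside=no margin=-9664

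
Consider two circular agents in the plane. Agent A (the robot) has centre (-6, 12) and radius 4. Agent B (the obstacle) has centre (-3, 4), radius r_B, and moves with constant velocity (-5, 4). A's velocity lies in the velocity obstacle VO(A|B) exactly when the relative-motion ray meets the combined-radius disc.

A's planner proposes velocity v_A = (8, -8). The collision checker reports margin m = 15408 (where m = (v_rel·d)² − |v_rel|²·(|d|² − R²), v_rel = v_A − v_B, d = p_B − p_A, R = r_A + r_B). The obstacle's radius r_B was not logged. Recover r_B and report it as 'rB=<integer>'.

m = 15408
d = (3, -8);  v_rel = (13, -12),  |v_rel|² = 313
v_rel×d = (13)·(-8) − (-12)·(3) = -68
since m = R²·313 − (-68)²:  R² = (4624 + 15408) / 313 = 64
R = √64 = 8  ⇒  r_B = 8 − 4 = 4

rB=4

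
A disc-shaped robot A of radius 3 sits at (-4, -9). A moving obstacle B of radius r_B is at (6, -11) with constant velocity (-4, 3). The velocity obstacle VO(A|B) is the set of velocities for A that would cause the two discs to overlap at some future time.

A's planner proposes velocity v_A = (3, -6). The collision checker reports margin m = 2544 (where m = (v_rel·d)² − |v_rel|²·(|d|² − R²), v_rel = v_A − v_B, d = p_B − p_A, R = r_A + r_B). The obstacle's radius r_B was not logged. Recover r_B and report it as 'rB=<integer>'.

m = 2544
d = (10, -2);  v_rel = (7, -9),  |v_rel|² = 130
v_rel×d = (7)·(-2) − (-9)·(10) = 76
since m = R²·130 − 76²:  R² = (5776 + 2544) / 130 = 64
R = √64 = 8  ⇒  r_B = 8 − 3 = 5

rB=5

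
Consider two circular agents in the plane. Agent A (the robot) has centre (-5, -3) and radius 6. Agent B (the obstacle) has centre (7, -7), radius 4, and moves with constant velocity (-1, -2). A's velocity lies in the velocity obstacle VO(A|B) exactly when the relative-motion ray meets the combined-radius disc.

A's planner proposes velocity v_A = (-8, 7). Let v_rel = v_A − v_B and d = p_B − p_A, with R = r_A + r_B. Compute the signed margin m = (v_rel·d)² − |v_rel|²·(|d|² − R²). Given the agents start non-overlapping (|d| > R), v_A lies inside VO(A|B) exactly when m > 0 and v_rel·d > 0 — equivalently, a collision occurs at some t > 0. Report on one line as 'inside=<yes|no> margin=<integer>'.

d = (12, -4),  |d|² = 160;  R = 6+4 = 10,  c = 160−10² = 60
v_rel = (-7, 9),  |v_rel|² = 130;  v_rel·d = (-7)·(12) + (9)·(-4) = -120
130·t² + 240·t + 60 = 0  ⇒  m = (-120)² − 130·60 = 6600
m = 6600 > 0,  v_rel·d = -120 < 0  ⇒  outside

inside=no margin=6600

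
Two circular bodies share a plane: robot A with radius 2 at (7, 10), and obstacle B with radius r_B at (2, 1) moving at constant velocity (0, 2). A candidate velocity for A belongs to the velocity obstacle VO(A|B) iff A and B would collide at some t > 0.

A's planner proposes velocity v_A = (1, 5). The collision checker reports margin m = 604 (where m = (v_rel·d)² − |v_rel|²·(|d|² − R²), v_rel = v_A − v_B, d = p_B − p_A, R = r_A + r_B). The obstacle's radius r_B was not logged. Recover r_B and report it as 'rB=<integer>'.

m = 604
d = (-5, -9);  v_rel = (1, 3),  |v_rel|² = 10
v_rel×d = (1)·(-9) − (3)·(-5) = 6
since m = R²·10 − 6²:  R² = (36 + 604) / 10 = 64
R = √64 = 8  ⇒  r_B = 8 − 2 = 6

rB=6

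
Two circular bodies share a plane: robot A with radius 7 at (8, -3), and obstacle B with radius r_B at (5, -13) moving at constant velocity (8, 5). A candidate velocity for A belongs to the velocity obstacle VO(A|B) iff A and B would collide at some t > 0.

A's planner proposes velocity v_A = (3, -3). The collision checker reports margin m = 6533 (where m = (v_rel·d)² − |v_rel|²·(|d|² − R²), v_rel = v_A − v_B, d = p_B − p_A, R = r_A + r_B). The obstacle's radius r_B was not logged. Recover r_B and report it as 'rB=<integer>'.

m = 6533
d = (-3, -10);  v_rel = (-5, -8),  |v_rel|² = 89
v_rel×d = (-5)·(-10) − (-8)·(-3) = 26
since m = R²·89 − 26²:  R² = (676 + 6533) / 89 = 81
R = √81 = 9  ⇒  r_B = 9 − 7 = 2

rB=2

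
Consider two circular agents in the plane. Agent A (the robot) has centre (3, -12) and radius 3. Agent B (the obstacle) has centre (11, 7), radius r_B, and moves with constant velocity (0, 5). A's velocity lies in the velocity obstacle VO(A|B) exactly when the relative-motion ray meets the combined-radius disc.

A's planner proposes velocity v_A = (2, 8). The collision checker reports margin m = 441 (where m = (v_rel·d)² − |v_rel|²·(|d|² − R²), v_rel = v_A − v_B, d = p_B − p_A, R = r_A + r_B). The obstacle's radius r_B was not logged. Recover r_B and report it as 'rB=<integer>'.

m = 441
d = (8, 19);  v_rel = (2, 3),  |v_rel|² = 13
v_rel×d = (2)·(19) − (3)·(8) = 14
since m = R²·13 − 14²:  R² = (196 + 441) / 13 = 49
R = √49 = 7  ⇒  r_B = 7 − 3 = 4

rB=4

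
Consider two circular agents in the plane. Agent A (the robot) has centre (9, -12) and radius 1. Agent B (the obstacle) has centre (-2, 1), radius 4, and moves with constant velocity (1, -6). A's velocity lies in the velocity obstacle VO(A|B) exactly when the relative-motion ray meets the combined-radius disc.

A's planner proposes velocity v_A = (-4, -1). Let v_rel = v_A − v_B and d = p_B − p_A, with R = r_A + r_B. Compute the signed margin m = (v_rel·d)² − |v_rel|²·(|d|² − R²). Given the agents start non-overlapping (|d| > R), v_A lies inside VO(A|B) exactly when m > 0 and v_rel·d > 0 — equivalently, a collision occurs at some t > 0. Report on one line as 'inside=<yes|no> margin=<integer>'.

d = (-11, 13),  |d|² = 290;  R = 1+4 = 5,  c = 290−5² = 265
v_rel = (-5, 5),  |v_rel|² = 50;  v_rel·d = (-5)·(-11) + (5)·(13) = 120
50·t² − 240·t + 265 = 0  ⇒  m = 120² − 50·265 = 1150
m = 1150 > 0,  v_rel·d = 120 > 0  ⇒  inside

inside=yes margin=1150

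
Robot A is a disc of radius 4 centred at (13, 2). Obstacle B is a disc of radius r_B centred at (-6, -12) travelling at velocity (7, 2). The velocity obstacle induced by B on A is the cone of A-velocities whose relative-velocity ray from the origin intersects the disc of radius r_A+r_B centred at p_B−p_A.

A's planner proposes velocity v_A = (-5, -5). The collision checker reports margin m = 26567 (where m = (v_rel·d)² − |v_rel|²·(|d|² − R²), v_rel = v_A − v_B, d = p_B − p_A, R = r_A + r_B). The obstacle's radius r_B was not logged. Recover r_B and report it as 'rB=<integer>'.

m = 26567
d = (-19, -14);  v_rel = (-12, -7),  |v_rel|² = 193
v_rel×d = (-12)·(-14) − (-7)·(-19) = 35
since m = R²·193 − 35²:  R² = (1225 + 26567) / 193 = 144
R = √144 = 12  ⇒  r_B = 12 − 4 = 8

rB=8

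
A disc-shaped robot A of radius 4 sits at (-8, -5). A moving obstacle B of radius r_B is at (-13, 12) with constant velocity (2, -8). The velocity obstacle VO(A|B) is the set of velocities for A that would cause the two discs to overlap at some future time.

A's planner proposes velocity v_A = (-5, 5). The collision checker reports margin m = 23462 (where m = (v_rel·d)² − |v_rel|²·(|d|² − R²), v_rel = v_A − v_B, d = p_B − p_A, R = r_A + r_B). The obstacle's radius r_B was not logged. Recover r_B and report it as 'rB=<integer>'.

m = 23462
d = (-5, 17);  v_rel = (-7, 13),  |v_rel|² = 218
v_rel×d = (-7)·(17) − (13)·(-5) = -54
since m = R²·218 − (-54)²:  R² = (2916 + 23462) / 218 = 121
R = √121 = 11  ⇒  r_B = 11 − 4 = 7

rB=7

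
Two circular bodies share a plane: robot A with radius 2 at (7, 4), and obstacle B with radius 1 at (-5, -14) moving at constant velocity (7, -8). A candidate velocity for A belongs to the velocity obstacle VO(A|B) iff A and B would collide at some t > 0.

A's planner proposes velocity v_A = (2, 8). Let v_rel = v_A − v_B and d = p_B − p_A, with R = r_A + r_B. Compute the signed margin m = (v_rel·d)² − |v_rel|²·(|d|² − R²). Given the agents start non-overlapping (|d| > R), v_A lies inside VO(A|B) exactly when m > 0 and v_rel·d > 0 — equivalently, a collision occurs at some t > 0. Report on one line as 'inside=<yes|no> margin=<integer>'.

d = (-12, -18),  |d|² = 468;  R = 2+1 = 3,  c = 468−3² = 459
v_rel = (-5, 16),  |v_rel|² = 281;  v_rel·d = (-5)·(-12) + (16)·(-18) = -228
281·t² + 456·t + 459 = 0  ⇒  m = (-228)² − 281·459 = -76995
m = -76995 < 0,  v_rel·d = -228 < 0  ⇒  outside

inside=no margin=-76995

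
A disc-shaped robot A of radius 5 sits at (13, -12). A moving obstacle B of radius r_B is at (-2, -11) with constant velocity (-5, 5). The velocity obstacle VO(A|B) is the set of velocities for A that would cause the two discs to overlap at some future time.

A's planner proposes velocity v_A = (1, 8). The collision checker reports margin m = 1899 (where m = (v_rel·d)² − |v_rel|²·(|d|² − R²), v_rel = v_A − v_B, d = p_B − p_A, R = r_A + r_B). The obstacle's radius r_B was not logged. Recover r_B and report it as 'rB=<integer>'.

m = 1899
d = (-15, 1);  v_rel = (6, 3),  |v_rel|² = 45
v_rel×d = (6)·(1) − (3)·(-15) = 51
since m = R²·45 − 51²:  R² = (2601 + 1899) / 45 = 100
R = √100 = 10  ⇒  r_B = 10 − 5 = 5

rB=5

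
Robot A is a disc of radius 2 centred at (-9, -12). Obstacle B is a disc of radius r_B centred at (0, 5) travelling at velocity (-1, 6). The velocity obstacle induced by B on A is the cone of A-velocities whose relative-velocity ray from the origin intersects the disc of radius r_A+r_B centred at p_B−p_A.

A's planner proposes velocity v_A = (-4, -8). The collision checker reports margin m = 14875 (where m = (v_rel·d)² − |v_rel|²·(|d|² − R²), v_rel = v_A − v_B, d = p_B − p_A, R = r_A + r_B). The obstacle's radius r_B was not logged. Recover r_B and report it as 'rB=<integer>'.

m = 14875
d = (9, 17);  v_rel = (-3, -14),  |v_rel|² = 205
v_rel×d = (-3)·(17) − (-14)·(9) = 75
since m = R²·205 − 75²:  R² = (5625 + 14875) / 205 = 100
R = √100 = 10  ⇒  r_B = 10 − 2 = 8

rB=8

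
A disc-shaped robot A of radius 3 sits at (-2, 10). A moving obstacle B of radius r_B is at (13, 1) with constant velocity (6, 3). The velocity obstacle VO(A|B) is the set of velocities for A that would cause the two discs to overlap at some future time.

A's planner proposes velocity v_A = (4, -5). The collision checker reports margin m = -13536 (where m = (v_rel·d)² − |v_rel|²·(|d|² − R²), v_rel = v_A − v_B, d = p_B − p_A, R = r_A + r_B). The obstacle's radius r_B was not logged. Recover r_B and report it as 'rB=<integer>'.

m = -13536
d = (15, -9);  v_rel = (-2, -8),  |v_rel|² = 68
v_rel×d = (-2)·(-9) − (-8)·(15) = 138
since m = R²·68 − 138²:  R² = (19044 + -13536) / 68 = 81
R = √81 = 9  ⇒  r_B = 9 − 3 = 6

rB=6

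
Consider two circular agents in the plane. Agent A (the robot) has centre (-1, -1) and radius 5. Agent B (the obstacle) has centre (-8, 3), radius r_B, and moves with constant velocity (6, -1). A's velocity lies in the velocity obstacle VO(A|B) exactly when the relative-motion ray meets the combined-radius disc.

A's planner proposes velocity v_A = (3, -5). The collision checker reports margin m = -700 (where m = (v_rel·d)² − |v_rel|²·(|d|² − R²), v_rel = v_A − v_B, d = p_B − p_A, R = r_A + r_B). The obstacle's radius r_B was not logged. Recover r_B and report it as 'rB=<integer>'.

m = -700
d = (-7, 4);  v_rel = (-3, -4),  |v_rel|² = 25
v_rel×d = (-3)·(4) − (-4)·(-7) = -40
since m = R²·25 − (-40)²:  R² = (1600 + -700) / 25 = 36
R = √36 = 6  ⇒  r_B = 6 − 5 = 1

rB=1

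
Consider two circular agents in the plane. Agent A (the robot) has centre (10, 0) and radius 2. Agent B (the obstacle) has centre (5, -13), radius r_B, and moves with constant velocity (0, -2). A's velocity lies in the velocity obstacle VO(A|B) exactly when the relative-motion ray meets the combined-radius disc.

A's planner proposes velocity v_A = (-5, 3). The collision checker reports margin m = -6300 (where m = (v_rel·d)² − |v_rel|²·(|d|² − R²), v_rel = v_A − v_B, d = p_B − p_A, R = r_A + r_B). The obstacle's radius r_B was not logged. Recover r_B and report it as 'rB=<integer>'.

m = -6300
d = (-5, -13);  v_rel = (-5, 5),  |v_rel|² = 50
v_rel×d = (-5)·(-13) − (5)·(-5) = 90
since m = R²·50 − 90²:  R² = (8100 + -6300) / 50 = 36
R = √36 = 6  ⇒  r_B = 6 − 2 = 4

rB=4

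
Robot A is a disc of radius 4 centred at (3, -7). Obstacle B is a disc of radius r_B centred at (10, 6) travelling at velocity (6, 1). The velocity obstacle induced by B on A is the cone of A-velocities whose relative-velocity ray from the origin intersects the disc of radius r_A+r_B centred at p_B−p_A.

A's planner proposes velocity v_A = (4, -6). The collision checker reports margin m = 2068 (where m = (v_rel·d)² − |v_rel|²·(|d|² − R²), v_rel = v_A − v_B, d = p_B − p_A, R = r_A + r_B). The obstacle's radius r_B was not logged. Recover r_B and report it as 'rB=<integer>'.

m = 2068
d = (7, 13);  v_rel = (-2, -7),  |v_rel|² = 53
v_rel×d = (-2)·(13) − (-7)·(7) = 23
since m = R²·53 − 23²:  R² = (529 + 2068) / 53 = 49
R = √49 = 7  ⇒  r_B = 7 − 4 = 3

rB=3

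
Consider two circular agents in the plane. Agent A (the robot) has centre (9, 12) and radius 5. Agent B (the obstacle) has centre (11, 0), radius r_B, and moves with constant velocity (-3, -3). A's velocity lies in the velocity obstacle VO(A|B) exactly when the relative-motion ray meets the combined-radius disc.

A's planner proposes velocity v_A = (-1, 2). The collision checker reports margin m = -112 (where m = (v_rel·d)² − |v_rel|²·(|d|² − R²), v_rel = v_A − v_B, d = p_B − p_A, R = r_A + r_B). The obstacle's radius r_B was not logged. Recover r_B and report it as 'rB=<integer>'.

m = -112
d = (2, -12);  v_rel = (2, 5),  |v_rel|² = 29
v_rel×d = (2)·(-12) − (5)·(2) = -34
since m = R²·29 − (-34)²:  R² = (1156 + -112) / 29 = 36
R = √36 = 6  ⇒  r_B = 6 − 5 = 1

rB=1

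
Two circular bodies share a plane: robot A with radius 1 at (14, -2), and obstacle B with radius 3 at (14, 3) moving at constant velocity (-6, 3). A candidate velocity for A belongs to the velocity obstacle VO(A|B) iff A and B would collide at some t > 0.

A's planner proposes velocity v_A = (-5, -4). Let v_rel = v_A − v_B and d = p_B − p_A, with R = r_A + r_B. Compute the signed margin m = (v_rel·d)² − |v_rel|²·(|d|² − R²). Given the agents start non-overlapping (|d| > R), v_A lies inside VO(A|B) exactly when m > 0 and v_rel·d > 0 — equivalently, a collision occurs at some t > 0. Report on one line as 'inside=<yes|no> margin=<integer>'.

d = (0, 5),  |d|² = 25;  R = 1+3 = 4,  c = 25−4² = 9
v_rel = (1, -7),  |v_rel|² = 50;  v_rel·d = (1)·(0) + (-7)·(5) = -35
50·t² + 70·t + 9 = 0  ⇒  m = (-35)² − 50·9 = 775
m = 775 > 0,  v_rel·d = -35 < 0  ⇒  outside

inside=no margin=775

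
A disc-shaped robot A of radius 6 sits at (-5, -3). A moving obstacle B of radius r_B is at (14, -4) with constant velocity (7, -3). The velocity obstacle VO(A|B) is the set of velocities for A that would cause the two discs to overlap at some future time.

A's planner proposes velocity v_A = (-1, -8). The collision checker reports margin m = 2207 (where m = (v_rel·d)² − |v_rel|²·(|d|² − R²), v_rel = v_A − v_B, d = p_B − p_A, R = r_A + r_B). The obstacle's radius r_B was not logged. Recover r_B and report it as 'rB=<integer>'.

m = 2207
d = (19, -1);  v_rel = (-8, -5),  |v_rel|² = 89
v_rel×d = (-8)·(-1) − (-5)·(19) = 103
since m = R²·89 − 103²:  R² = (10609 + 2207) / 89 = 144
R = √144 = 12  ⇒  r_B = 12 − 6 = 6

rB=6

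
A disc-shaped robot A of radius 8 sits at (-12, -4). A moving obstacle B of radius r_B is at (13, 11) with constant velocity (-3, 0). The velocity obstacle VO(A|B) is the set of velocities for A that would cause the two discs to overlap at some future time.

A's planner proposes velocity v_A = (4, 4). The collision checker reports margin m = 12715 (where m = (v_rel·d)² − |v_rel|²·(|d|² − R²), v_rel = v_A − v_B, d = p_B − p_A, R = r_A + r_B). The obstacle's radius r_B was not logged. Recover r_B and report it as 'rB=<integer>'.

m = 12715
d = (25, 15);  v_rel = (7, 4),  |v_rel|² = 65
v_rel×d = (7)·(15) − (4)·(25) = 5
since m = R²·65 − 5²:  R² = (25 + 12715) / 65 = 196
R = √196 = 14  ⇒  r_B = 14 − 8 = 6

rB=6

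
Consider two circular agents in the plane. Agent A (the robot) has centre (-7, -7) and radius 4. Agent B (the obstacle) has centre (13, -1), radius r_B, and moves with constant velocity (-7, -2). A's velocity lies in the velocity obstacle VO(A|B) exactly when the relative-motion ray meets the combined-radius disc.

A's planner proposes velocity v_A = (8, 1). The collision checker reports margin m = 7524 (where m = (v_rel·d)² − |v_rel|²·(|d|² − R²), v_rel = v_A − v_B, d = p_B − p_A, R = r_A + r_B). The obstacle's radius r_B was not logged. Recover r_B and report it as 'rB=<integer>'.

m = 7524
d = (20, 6);  v_rel = (15, 3),  |v_rel|² = 234
v_rel×d = (15)·(6) − (3)·(20) = 30
since m = R²·234 − 30²:  R² = (900 + 7524) / 234 = 36
R = √36 = 6  ⇒  r_B = 6 − 4 = 2

rB=2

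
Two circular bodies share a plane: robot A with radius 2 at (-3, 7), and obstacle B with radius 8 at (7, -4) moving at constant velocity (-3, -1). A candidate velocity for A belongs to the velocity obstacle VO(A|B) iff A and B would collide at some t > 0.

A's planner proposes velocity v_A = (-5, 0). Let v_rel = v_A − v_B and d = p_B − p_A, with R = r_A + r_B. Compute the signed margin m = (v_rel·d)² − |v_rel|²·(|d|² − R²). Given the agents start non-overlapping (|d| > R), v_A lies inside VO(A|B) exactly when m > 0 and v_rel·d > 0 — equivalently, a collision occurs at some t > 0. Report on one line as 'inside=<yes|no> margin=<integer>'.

d = (10, -11),  |d|² = 221;  R = 2+8 = 10,  c = 221−10² = 121
v_rel = (-2, 1),  |v_rel|² = 5;  v_rel·d = (-2)·(10) + (1)·(-11) = -31
5·t² + 62·t + 121 = 0  ⇒  m = (-31)² − 5·121 = 356
m = 356 > 0,  v_rel·d = -31 < 0  ⇒  outside

inside=no margin=356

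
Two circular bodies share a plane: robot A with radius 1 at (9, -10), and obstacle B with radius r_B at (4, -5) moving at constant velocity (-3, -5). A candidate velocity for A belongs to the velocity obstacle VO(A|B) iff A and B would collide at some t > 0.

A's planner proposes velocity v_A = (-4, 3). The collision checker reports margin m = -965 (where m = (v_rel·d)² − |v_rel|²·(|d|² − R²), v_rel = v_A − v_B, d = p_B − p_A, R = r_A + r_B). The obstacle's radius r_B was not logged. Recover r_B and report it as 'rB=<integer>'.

m = -965
d = (-5, 5);  v_rel = (-1, 8),  |v_rel|² = 65
v_rel×d = (-1)·(5) − (8)·(-5) = 35
since m = R²·65 − 35²:  R² = (1225 + -965) / 65 = 4
R = √4 = 2  ⇒  r_B = 2 − 1 = 1

rB=1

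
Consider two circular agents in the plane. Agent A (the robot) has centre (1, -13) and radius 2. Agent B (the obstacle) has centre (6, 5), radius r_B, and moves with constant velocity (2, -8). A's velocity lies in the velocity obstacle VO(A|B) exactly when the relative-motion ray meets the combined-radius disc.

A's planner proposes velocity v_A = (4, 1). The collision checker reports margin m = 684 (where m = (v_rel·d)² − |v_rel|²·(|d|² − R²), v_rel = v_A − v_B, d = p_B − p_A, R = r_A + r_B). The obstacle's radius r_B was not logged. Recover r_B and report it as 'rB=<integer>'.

m = 684
d = (5, 18);  v_rel = (2, 9),  |v_rel|² = 85
v_rel×d = (2)·(18) − (9)·(5) = -9
since m = R²·85 − (-9)²:  R² = (81 + 684) / 85 = 9
R = √9 = 3  ⇒  r_B = 3 − 2 = 1

rB=1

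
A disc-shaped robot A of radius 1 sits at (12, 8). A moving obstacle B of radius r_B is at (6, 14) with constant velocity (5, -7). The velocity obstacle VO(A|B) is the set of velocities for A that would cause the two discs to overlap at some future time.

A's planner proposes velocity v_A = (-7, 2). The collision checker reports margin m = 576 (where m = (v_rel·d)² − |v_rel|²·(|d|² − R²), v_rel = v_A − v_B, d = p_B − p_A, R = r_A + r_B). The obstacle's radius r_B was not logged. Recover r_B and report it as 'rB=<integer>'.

m = 576
d = (-6, 6);  v_rel = (-12, 9),  |v_rel|² = 225
v_rel×d = (-12)·(6) − (9)·(-6) = -18
since m = R²·225 − (-18)²:  R² = (324 + 576) / 225 = 4
R = √4 = 2  ⇒  r_B = 2 − 1 = 1

rB=1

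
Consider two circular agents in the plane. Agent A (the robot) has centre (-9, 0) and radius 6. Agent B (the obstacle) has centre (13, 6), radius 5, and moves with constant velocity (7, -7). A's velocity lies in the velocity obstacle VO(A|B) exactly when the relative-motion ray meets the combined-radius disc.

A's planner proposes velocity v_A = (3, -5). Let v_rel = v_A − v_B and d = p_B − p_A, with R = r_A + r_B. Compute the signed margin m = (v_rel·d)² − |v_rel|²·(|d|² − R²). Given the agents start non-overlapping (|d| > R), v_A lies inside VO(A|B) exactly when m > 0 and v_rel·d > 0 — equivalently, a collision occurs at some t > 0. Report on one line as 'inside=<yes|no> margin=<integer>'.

d = (22, 6),  |d|² = 520;  R = 6+5 = 11,  c = 520−11² = 399
v_rel = (-4, 2),  |v_rel|² = 20;  v_rel·d = (-4)·(22) + (2)·(6) = -76
20·t² + 152·t + 399 = 0  ⇒  m = (-76)² − 20·399 = -2204
m = -2204 < 0,  v_rel·d = -76 < 0  ⇒  outside

inside=no margin=-2204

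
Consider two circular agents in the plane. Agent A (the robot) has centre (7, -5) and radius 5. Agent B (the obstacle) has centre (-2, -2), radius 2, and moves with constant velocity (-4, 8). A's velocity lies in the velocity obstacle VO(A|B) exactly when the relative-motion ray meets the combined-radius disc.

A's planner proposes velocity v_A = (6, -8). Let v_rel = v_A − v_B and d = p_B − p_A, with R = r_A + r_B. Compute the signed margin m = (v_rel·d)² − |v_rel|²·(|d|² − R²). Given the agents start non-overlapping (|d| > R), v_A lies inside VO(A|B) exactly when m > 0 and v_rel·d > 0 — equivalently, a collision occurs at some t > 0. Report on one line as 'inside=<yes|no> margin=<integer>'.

d = (-9, 3),  |d|² = 90;  R = 5+2 = 7,  c = 90−7² = 41
v_rel = (10, -16),  |v_rel|² = 356;  v_rel·d = (10)·(-9) + (-16)·(3) = -138
356·t² + 276·t + 41 = 0  ⇒  m = (-138)² − 356·41 = 4448
m = 4448 > 0,  v_rel·d = -138 < 0  ⇒  outside

inside=no margin=4448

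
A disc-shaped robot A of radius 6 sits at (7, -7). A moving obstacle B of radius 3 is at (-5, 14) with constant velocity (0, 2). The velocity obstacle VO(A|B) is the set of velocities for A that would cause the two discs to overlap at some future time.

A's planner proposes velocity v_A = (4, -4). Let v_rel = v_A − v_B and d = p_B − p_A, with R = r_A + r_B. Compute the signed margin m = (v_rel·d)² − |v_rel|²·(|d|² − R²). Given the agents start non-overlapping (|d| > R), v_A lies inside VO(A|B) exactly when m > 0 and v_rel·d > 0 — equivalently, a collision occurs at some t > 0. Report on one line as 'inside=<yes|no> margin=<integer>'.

d = (-12, 21),  |d|² = 585;  R = 6+3 = 9,  c = 585−9² = 504
v_rel = (4, -6),  |v_rel|² = 52;  v_rel·d = (4)·(-12) + (-6)·(21) = -174
52·t² + 348·t + 504 = 0  ⇒  m = (-174)² − 52·504 = 4068
m = 4068 > 0,  v_rel·d = -174 < 0  ⇒  outside

inside=no margin=4068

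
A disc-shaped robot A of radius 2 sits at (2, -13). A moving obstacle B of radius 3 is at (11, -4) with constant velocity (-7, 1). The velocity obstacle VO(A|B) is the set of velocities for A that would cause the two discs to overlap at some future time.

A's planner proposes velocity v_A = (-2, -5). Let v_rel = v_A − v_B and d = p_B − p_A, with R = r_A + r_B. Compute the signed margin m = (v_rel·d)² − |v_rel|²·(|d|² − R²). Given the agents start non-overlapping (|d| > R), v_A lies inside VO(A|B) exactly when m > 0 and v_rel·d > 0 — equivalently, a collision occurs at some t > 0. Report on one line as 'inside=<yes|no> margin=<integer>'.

d = (9, 9),  |d|² = 162;  R = 2+3 = 5,  c = 162−5² = 137
v_rel = (5, -6),  |v_rel|² = 61;  v_rel·d = (5)·(9) + (-6)·(9) = -9
61·t² + 18·t + 137 = 0  ⇒  m = (-9)² − 61·137 = -8276
m = -8276 < 0,  v_rel·d = -9 < 0  ⇒  outside

inside=no margin=-8276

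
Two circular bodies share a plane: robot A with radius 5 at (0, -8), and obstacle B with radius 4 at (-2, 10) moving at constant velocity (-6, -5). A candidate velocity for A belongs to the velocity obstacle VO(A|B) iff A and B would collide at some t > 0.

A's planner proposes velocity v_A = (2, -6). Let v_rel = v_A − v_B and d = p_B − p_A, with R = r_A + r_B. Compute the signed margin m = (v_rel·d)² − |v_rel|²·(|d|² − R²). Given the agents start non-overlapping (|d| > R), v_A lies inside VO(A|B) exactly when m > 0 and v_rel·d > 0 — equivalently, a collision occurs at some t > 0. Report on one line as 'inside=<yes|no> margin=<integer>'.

d = (-2, 18),  |d|² = 328;  R = 5+4 = 9,  c = 328−9² = 247
v_rel = (8, -1),  |v_rel|² = 65;  v_rel·d = (8)·(-2) + (-1)·(18) = -34
65·t² + 68·t + 247 = 0  ⇒  m = (-34)² − 65·247 = -14899
m = -14899 < 0,  v_rel·d = -34 < 0  ⇒  outside

inside=no margin=-14899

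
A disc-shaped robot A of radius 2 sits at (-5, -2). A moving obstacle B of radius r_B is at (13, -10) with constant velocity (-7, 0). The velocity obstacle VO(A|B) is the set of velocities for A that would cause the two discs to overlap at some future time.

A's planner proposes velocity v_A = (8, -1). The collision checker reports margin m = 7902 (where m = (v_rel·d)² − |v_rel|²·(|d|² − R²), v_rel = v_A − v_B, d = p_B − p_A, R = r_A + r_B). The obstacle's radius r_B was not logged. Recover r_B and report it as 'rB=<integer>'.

m = 7902
d = (18, -8);  v_rel = (15, -1),  |v_rel|² = 226
v_rel×d = (15)·(-8) − (-1)·(18) = -102
since m = R²·226 − (-102)²:  R² = (10404 + 7902) / 226 = 81
R = √81 = 9  ⇒  r_B = 9 − 2 = 7

rB=7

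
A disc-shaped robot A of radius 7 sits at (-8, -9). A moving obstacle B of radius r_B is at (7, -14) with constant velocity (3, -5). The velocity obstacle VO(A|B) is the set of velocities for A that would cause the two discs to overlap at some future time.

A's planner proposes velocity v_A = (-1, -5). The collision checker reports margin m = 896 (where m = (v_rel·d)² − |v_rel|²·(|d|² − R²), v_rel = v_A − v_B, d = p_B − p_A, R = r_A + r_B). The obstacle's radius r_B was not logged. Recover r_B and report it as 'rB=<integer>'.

m = 896
d = (15, -5);  v_rel = (-4, 0),  |v_rel|² = 16
v_rel×d = (-4)·(-5) − (0)·(15) = 20
since m = R²·16 − 20²:  R² = (400 + 896) / 16 = 81
R = √81 = 9  ⇒  r_B = 9 − 7 = 2

rB=2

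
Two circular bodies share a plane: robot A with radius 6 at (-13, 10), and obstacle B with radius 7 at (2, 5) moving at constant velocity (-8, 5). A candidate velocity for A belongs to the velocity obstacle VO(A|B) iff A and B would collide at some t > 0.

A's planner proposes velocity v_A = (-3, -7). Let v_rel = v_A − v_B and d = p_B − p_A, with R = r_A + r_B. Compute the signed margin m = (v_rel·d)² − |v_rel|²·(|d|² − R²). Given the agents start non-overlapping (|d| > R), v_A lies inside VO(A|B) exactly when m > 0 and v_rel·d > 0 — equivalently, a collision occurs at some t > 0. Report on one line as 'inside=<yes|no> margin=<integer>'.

d = (15, -5),  |d|² = 250;  R = 6+7 = 13,  c = 250−13² = 81
v_rel = (5, -12),  |v_rel|² = 169;  v_rel·d = (5)·(15) + (-12)·(-5) = 135
169·t² − 270·t + 81 = 0  ⇒  m = 135² − 169·81 = 4536
m = 4536 > 0,  v_rel·d = 135 > 0  ⇒  inside

inside=yes margin=4536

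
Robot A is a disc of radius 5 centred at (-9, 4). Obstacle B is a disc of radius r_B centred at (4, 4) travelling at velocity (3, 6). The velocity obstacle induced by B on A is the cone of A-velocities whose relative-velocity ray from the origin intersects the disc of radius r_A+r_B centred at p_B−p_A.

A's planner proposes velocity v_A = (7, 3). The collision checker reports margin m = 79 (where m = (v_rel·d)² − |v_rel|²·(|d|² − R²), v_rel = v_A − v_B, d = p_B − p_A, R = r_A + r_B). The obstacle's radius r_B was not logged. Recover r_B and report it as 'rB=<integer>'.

m = 79
d = (13, 0);  v_rel = (4, -3),  |v_rel|² = 25
v_rel×d = (4)·(0) − (-3)·(13) = 39
since m = R²·25 − 39²:  R² = (1521 + 79) / 25 = 64
R = √64 = 8  ⇒  r_B = 8 − 5 = 3

rB=3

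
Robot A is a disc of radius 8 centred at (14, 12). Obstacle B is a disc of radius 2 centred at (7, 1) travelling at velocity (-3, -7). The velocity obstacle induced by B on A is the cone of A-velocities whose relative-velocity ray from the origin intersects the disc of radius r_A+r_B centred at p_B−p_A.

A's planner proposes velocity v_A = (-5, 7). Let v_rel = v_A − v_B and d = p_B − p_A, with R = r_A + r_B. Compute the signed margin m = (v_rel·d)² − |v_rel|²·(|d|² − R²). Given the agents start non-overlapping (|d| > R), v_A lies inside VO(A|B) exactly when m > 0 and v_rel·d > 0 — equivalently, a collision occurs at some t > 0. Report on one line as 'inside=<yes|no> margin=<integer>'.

d = (-7, -11),  |d|² = 170;  R = 8+2 = 10,  c = 170−10² = 70
v_rel = (-2, 14),  |v_rel|² = 200;  v_rel·d = (-2)·(-7) + (14)·(-11) = -140
200·t² + 280·t + 70 = 0  ⇒  m = (-140)² − 200·70 = 5600
m = 5600 > 0,  v_rel·d = -140 < 0  ⇒  outside

inside=no margin=5600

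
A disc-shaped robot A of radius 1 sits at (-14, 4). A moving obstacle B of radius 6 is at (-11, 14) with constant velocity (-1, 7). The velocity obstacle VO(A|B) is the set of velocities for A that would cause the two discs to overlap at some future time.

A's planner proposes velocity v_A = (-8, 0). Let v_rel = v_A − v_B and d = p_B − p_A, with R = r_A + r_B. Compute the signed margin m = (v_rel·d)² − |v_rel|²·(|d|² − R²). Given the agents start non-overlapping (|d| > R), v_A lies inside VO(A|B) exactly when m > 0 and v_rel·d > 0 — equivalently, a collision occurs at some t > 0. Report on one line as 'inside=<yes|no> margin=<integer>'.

d = (3, 10),  |d|² = 109;  R = 1+6 = 7,  c = 109−7² = 60
v_rel = (-7, -7),  |v_rel|² = 98;  v_rel·d = (-7)·(3) + (-7)·(10) = -91
98·t² + 182·t + 60 = 0  ⇒  m = (-91)² − 98·60 = 2401
m = 2401 > 0,  v_rel·d = -91 < 0  ⇒  outside

inside=no margin=2401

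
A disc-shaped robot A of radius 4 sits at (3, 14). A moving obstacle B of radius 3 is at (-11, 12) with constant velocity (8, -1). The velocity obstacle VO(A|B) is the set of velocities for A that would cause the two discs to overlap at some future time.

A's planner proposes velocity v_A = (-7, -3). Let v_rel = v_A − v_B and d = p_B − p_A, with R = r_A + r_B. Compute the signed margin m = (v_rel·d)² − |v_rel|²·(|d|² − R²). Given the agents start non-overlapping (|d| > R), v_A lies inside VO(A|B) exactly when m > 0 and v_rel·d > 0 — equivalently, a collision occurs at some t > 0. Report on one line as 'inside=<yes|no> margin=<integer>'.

d = (-14, -2),  |d|² = 200;  R = 4+3 = 7,  c = 200−7² = 151
v_rel = (-15, -2),  |v_rel|² = 229;  v_rel·d = (-15)·(-14) + (-2)·(-2) = 214
229·t² − 428·t + 151 = 0  ⇒  m = 214² − 229·151 = 11217
m = 11217 > 0,  v_rel·d = 214 > 0  ⇒  inside

inside=yes margin=11217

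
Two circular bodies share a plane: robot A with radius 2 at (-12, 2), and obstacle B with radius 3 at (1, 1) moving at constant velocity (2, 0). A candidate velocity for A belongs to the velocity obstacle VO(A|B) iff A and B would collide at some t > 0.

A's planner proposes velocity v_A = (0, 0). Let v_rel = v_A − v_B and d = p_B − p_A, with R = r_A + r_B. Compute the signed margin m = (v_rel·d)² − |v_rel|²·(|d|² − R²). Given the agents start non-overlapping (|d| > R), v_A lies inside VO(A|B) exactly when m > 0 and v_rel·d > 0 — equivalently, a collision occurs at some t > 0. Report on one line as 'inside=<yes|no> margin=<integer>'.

d = (13, -1),  |d|² = 170;  R = 2+3 = 5,  c = 170−5² = 145
v_rel = (-2, 0),  |v_rel|² = 4;  v_rel·d = (-2)·(13) + (0)·(-1) = -26
4·t² + 52·t + 145 = 0  ⇒  m = (-26)² − 4·145 = 96
m = 96 > 0,  v_rel·d = -26 < 0  ⇒  outside

inside=no margin=96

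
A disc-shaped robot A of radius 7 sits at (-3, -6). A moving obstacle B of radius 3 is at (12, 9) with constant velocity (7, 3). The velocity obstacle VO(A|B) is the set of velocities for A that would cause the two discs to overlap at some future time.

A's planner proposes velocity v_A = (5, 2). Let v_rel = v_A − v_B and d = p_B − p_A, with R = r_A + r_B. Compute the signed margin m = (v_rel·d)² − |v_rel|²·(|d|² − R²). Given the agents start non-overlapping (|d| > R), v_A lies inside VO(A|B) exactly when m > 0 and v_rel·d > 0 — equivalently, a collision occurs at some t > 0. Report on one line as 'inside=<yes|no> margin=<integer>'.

d = (15, 15),  |d|² = 450;  R = 7+3 = 10,  c = 450−10² = 350
v_rel = (-2, -1),  |v_rel|² = 5;  v_rel·d = (-2)·(15) + (-1)·(15) = -45
5·t² + 90·t + 350 = 0  ⇒  m = (-45)² − 5·350 = 275
m = 275 > 0,  v_rel·d = -45 < 0  ⇒  outside

inside=no margin=275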